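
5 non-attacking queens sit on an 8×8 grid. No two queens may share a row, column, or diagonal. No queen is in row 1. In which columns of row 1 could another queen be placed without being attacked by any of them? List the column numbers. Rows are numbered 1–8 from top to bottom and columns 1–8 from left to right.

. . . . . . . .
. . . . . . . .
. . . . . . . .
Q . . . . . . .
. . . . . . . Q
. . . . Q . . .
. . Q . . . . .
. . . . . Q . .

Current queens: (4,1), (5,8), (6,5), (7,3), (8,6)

(4,1) attacks row 1 at column 1 and diagonals 4.
(5,8) attacks row 1 at column 8 and diagonals 4.
(6,5) attacks row 1 at column 5.
(7,3) attacks row 1 at column 3.
(8,6) attacks row 1 at column 6.
Attacked columns: {1, 3, 4, 5, 6, 8}. Safe: {2, 7}.

columns 2, 7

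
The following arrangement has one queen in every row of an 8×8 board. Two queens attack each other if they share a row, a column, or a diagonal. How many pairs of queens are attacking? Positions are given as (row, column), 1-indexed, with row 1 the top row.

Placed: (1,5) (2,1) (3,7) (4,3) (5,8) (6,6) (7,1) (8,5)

5

Same column: (1,5)–(8,5) (column 5); (2,1)–(7,1) (column 1).
Same diagonal: (1,5)–(3,7) (|1−3| = |5−7| = 2); (2,1)–(4,3) (|2−4| = |1−3| = 2); (5,8)–(8,5) (|5−8| = |8−5| = 3).
Total attacking pairs: 5.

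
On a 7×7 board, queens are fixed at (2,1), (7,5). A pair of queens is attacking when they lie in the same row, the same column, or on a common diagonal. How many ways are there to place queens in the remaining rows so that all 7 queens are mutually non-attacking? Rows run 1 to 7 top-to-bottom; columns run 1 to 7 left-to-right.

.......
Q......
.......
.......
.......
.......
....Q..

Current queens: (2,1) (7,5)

Branch on row 1: col 3 → 1; col 4 → 1; col 6 → 0; col 7 → 0.
Sum: 1 + 1 + 0 + 0 = 2.

2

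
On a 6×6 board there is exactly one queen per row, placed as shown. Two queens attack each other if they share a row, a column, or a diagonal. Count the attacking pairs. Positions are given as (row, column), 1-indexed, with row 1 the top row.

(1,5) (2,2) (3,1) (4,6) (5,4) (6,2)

Same column: (2,2)–(6,2) (column 2).
Same diagonal: (2,2)–(3,1) (|2−3| = |2−1| = 1).
Total attacking pairs: 2.

2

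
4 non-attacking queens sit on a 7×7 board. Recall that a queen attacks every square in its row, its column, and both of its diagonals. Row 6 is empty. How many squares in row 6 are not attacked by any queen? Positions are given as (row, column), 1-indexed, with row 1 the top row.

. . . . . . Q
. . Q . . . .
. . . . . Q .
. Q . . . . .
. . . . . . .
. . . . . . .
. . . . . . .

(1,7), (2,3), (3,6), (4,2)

2

(1,7) attacks row 6 at column 7 and diagonals 2.
(2,3) attacks row 6 at column 3 and diagonals 7.
(3,6) attacks row 6 at column 6 and diagonals 3.
(4,2) attacks row 6 at column 2 and diagonals 4.
Attacked columns: {2, 3, 4, 6, 7}. Safe: {1, 5}.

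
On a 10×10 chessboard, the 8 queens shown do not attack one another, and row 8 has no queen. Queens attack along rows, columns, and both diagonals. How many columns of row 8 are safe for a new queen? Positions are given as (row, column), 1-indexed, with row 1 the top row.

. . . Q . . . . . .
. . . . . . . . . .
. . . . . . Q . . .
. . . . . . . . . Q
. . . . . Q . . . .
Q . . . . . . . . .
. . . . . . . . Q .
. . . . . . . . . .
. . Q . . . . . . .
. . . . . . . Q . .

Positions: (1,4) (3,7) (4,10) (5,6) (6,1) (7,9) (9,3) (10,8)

1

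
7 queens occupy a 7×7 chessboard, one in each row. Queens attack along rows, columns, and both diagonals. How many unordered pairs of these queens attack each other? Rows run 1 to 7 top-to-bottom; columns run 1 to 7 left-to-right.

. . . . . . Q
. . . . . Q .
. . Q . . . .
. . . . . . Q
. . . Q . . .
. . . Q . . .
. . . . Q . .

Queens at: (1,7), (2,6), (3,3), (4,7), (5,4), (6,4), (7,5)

4

Same column: (1,7)–(4,7) (column 7); (5,4)–(6,4) (column 4).
Same diagonal: (1,7)–(2,6) (|1−2| = |7−6| = 1); (6,4)–(7,5) (|6−7| = |4−5| = 1).
Total attacking pairs: 4.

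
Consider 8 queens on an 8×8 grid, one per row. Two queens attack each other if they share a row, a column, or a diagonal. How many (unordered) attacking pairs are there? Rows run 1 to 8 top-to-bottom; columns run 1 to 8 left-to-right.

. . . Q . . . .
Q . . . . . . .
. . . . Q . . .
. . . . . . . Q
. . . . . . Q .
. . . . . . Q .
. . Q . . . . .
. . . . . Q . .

3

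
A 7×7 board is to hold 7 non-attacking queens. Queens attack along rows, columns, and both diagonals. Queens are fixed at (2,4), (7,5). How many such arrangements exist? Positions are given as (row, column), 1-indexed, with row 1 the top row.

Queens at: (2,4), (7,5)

Branch on row 1: col 1 → 1; col 2 → 0; col 6 → 0; col 7 → 0.
Sum: 1 + 0 + 0 + 0 = 1.

1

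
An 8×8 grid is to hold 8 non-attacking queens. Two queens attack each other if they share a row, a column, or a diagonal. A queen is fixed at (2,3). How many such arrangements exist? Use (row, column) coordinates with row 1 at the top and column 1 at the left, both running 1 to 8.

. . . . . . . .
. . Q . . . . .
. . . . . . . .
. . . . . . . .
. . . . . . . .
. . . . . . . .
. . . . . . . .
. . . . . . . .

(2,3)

Branch on row 1: col 1 → 0; col 5 → 3; col 6 → 8; col 7 → 2; col 8 → 1.
Sum: 0 + 3 + 8 + 2 + 1 = 14.

14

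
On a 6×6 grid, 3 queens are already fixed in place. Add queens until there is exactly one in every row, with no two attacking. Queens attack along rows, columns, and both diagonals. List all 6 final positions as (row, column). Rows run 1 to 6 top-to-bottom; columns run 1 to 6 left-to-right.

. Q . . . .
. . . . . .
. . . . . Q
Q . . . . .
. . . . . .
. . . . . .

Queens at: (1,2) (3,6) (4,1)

(1,2) (2,4) (3,6) (4,1) (5,3) (6,5)

Row 2: attacked by (1,2)→{1,2,3}; (3,6)→{5,6}; (4,1)→{1,3}. Safe: 4. Place at column 4.
Row 5: attacked by (1,2)→{2,6}; (2,4)→{1,4}; (3,6)→{4,6}; (4,1)→{1,2}. Safe: 3, 5. Place at column 3.
Row 6: attacked by (1,2)→{2}; (2,4)→{4}; (3,6)→{3,6}; (4,1)→{1,3}; (5,3)→{2,3,4}. Safe: 5. Place at column 5.
Columns [2, 4, 6, 1, 3, 5], r−c [-1, -2, -3, 3, 2, 1], r+c [3, 6, 9, 5, 8, 11] are all distinct, so no two queens attack.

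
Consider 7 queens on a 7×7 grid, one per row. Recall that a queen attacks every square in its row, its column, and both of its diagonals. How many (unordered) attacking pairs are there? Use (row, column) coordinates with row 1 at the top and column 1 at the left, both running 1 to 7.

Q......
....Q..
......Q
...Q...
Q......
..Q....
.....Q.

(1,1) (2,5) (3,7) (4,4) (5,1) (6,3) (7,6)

Same column: (1,1)–(5,1) (column 1).
Same diagonal: (1,1)–(4,4) (|1−4| = |1−4| = 3).
Total attacking pairs: 2.

2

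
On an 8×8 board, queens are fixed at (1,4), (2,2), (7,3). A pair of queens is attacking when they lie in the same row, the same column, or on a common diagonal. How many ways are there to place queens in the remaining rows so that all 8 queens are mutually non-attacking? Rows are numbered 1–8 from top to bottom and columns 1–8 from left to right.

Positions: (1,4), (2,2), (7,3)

Branch on row 3: col 5 → 1; col 8 → 1.
Sum: 1 + 1 = 2.

2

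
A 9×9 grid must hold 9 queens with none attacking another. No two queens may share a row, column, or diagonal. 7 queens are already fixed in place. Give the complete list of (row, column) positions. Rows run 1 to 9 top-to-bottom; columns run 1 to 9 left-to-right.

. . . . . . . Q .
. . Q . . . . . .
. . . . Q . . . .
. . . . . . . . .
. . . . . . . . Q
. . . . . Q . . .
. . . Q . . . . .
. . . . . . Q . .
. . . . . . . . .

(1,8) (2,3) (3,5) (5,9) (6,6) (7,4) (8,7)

Row 4: attacked by (1,8)→{5,8}; (2,3)→{1,3,5}; (3,5)→{4,5,6}; (5,9)→{8,9}; (6,6)→{4,6,8}; (7,4)→{1,4,7}; (8,7)→{3,7}. Safe: 2. Place at column 2.
Row 9: attacked by (1,8)→{8}; (2,3)→{3}; (3,5)→{5}; (4,2)→{2,7}; (5,9)→{5,9}; (6,6)→{3,6,9}; (7,4)→{2,4,6}; (8,7)→{6,7,8}. Safe: 1. Place at column 1.
Columns [8, 3, 5, 2, 9, 6, 4, 7, 1], r−c [-7, -1, -2, 2, -4, 0, 3, 1, 8], r+c [9, 5, 8, 6, 14, 12, 11, 15, 10] are all distinct, so no two queens attack.

(1,8) (2,3) (3,5) (4,2) (5,9) (6,6) (7,4) (8,7) (9,1)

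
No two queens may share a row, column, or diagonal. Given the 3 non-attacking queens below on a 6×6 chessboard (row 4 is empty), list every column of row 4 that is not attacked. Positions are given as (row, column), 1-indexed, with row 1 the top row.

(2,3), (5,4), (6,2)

columns 6

(2,3) attacks row 4 at column 3 and diagonals 1, 5.
(5,4) attacks row 4 at column 4 and diagonals 3, 5.
(6,2) attacks row 4 at column 2 and diagonals 4.
Attacked columns: {1, 2, 3, 4, 5}. Safe: {6}.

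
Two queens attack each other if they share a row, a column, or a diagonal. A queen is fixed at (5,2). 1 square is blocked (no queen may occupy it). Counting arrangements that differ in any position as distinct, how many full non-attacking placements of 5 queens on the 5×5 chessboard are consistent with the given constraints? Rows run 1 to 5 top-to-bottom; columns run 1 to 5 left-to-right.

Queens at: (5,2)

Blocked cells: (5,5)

2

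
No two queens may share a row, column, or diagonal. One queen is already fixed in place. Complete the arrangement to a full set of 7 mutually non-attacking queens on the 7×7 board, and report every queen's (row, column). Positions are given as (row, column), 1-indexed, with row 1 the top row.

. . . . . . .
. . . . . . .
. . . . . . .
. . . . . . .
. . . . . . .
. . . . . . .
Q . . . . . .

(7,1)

(1,3) (2,5) (3,7) (4,2) (5,4) (6,6) (7,1)

Row 1: attacked by (7,1)→{1,7}. Safe: 2, 3, 4, 5, 6. Place at column 3.
Row 2: attacked by (1,3)→{2,3,4}; (7,1)→{1,6}. Safe: 5, 7. Place at column 5.
Row 3: attacked by (1,3)→{1,3,5}; (2,5)→{4,5,6}; (7,1)→{1,5}. Safe: 2, 7. Place at column 7.
Row 4: attacked by (1,3)→{3,6}; (2,5)→{3,5,7}; (3,7)→{6,7}; (7,1)→{1,4}. Safe: 2. Place at column 2.
Row 5: attacked by (1,3)→{3,7}; (2,5)→{2,5}; (3,7)→{5,7}; (4,2)→{1,2,3}; (7,1)→{1,3}. Safe: 4, 6. Place at column 4.
Row 6: attacked by (1,3)→{3}; (2,5)→{1,5}; (3,7)→{4,7}; (4,2)→{2,4}; (5,4)→{3,4,5}; (7,1)→{1,2}. Safe: 6. Place at column 6.
Columns [3, 5, 7, 2, 4, 6, 1], r−c [-2, -3, -4, 2, 1, 0, 6], r+c [4, 7, 10, 6, 9, 12, 8] are all distinct, so no two queens attack.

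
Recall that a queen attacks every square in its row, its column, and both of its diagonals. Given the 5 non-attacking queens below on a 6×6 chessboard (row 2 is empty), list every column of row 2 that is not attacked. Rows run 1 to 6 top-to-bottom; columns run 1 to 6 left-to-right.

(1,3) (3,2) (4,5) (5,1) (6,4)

(1,3) attacks row 2 at column 3 and diagonals 2, 4.
(3,2) attacks row 2 at column 2 and diagonals 1, 3.
(4,5) attacks row 2 at column 5 and diagonals 3.
(5,1) attacks row 2 at column 1 and diagonals 4.
(6,4) attacks row 2 at column 4.
Attacked columns: {1, 2, 3, 4, 5}. Safe: {6}.

columns 6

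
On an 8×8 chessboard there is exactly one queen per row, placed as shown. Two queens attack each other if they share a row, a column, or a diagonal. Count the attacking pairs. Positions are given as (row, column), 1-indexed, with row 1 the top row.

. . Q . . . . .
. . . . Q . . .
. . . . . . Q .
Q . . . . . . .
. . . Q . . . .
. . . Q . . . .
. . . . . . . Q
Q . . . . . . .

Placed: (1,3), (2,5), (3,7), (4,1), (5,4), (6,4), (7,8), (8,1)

Same column: (4,1)–(8,1) (column 1); (5,4)–(6,4) (column 4).
Same diagonal: (3,7)–(6,4) (|3−6| = |7−4| = 3); (5,4)–(8,1) (|5−8| = |4−1| = 3).
Total attacking pairs: 4.

4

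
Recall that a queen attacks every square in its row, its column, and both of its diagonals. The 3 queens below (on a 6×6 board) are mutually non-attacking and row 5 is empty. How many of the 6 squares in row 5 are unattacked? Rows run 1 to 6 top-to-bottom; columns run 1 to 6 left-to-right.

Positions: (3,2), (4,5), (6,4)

1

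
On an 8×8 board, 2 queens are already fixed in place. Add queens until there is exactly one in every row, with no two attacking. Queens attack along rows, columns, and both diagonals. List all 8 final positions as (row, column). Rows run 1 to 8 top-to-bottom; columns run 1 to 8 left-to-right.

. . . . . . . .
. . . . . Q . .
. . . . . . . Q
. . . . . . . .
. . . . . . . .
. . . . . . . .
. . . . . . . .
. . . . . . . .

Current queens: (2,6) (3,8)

(1,1) (2,6) (3,8) (4,3) (5,7) (6,4) (7,2) (8,5)

Row 1: attacked by (2,6)→{5,6,7}; (3,8)→{6,8}. Safe: 1, 2, 3, 4. Place at column 1.
Row 4: attacked by (1,1)→{1,4}; (2,6)→{4,6,8}; (3,8)→{7,8}. Safe: 2, 3, 5. Place at column 3.
Row 5: attacked by (1,1)→{1,5}; (2,6)→{3,6}; (3,8)→{6,8}; (4,3)→{2,3,4}. Safe: 7. Place at column 7.
Row 6: attacked by (1,1)→{1,6}; (2,6)→{2,6}; (3,8)→{5,8}; (4,3)→{1,3,5}; (5,7)→{6,7,8}. Safe: 4. Place at column 4.
Row 7: attacked by (1,1)→{1,7}; (2,6)→{1,6}; (3,8)→{4,8}; (4,3)→{3,6}; (5,7)→{5,7}; (6,4)→{3,4,5}. Safe: 2. Place at column 2.
Row 8: attacked by (1,1)→{1,8}; (2,6)→{6}; (3,8)→{3,8}; (4,3)→{3,7}; (5,7)→{4,7}; (6,4)→{2,4,6}; (7,2)→{1,2,3}. Safe: 5. Place at column 5.
Columns [1, 6, 8, 3, 7, 4, 2, 5], r−c [0, -4, -5, 1, -2, 2, 5, 3], r+c [2, 8, 11, 7, 12, 10, 9, 13] are all distinct, so no two queens attack.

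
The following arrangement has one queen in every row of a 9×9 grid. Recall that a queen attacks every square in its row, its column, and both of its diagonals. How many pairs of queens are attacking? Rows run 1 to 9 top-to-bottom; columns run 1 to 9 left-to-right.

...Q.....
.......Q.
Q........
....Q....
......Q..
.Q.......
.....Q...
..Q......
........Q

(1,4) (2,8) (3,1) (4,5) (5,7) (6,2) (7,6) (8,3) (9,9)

0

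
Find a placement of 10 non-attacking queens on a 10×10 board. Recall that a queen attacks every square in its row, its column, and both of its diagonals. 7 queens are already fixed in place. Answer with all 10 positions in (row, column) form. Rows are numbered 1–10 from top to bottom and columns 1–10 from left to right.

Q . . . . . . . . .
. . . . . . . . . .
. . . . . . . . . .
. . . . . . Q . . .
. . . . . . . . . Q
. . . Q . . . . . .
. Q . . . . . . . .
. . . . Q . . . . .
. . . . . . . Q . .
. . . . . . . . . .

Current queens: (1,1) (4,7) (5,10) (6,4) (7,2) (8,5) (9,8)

Row 2: attacked by (1,1)→{1,2}; (4,7)→{5,7,9}; (5,10)→{7,10}; (6,4)→{4,8}; (7,2)→{2,7}; (8,5)→{5}; (9,8)→{1,8}. Safe: 3, 6. Place at column 3.
Row 3: attacked by (1,1)→{1,3}; (2,3)→{2,3,4}; (4,7)→{6,7,8}; (5,10)→{8,10}; (6,4)→{1,4,7}; (7,2)→{2,6}; (8,5)→{5,10}; (9,8)→{2,8}. Safe: 9. Place at column 9.
Row 10: attacked by (1,1)→{1,10}; (2,3)→{3}; (3,9)→{2,9}; (4,7)→{1,7}; (5,10)→{5,10}; (6,4)→{4,8}; (7,2)→{2,5}; (8,5)→{3,5,7}; (9,8)→{7,8,9}. Safe: 6. Place at column 6.
Columns [1, 3, 9, 7, 10, 4, 2, 5, 8, 6], r−c [0, -1, -6, -3, -5, 2, 5, 3, 1, 4], r+c [2, 5, 12, 11, 15, 10, 9, 13, 17, 16] are all distinct, so no two queens attack.

(1,1) (2,3) (3,9) (4,7) (5,10) (6,4) (7,2) (8,5) (9,8) (10,6)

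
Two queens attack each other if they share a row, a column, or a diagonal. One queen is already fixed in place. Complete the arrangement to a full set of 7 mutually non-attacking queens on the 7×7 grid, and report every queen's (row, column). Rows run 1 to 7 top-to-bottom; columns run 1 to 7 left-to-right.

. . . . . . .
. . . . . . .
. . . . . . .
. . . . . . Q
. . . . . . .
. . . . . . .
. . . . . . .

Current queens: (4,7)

(1,1) (2,3) (3,5) (4,7) (5,2) (6,4) (7,6)

Row 1: attacked by (4,7)→{4,7}. Safe: 1, 2, 3, 5, 6. Place at column 1.
Row 2: attacked by (1,1)→{1,2}; (4,7)→{5,7}. Safe: 3, 4, 6. Place at column 3.
Row 3: attacked by (1,1)→{1,3}; (2,3)→{2,3,4}; (4,7)→{6,7}. Safe: 5. Place at column 5.
Row 5: attacked by (1,1)→{1,5}; (2,3)→{3,6}; (3,5)→{3,5,7}; (4,7)→{6,7}. Safe: 2, 4. Place at column 2.
Row 6: attacked by (1,1)→{1,6}; (2,3)→{3,7}; (3,5)→{2,5}; (4,7)→{5,7}; (5,2)→{1,2,3}. Safe: 4. Place at column 4.
Row 7: attacked by (1,1)→{1,7}; (2,3)→{3}; (3,5)→{1,5}; (4,7)→{4,7}; (5,2)→{2,4}; (6,4)→{3,4,5}. Safe: 6. Place at column 6.
Columns [1, 3, 5, 7, 2, 4, 6], r−c [0, -1, -2, -3, 3, 2, 1], r+c [2, 5, 8, 11, 7, 10, 13] are all distinct, so no two queens attack.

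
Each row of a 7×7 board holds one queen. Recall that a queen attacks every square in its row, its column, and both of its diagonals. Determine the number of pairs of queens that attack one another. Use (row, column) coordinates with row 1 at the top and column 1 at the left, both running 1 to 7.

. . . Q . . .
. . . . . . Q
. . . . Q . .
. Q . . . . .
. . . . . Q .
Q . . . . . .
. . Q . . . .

All columns are distinct and no two queens satisfy |Δrow| = |Δcol|, so no pair attacks.

0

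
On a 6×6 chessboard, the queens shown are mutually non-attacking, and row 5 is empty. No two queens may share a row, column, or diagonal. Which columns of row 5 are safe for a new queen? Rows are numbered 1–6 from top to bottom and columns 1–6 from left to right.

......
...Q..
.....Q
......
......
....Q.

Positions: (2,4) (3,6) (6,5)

(2,4) attacks row 5 at column 4 and diagonals 1.
(3,6) attacks row 5 at column 6 and diagonals 4.
(6,5) attacks row 5 at column 5 and diagonals 4, 6.
Attacked columns: {1, 4, 5, 6}. Safe: {2, 3}.

columns 2, 3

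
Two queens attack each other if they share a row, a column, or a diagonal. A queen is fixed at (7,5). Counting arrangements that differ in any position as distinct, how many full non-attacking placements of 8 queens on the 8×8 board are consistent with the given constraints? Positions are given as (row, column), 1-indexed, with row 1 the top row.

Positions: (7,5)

8

Branch on row 1: col 1 → 1; col 2 → 0; col 3 → 1; col 4 → 3; col 6 → 3; col 7 → 0; col 8 → 0.
Sum: 1 + 0 + 1 + 3 + 3 + 0 + 0 = 8.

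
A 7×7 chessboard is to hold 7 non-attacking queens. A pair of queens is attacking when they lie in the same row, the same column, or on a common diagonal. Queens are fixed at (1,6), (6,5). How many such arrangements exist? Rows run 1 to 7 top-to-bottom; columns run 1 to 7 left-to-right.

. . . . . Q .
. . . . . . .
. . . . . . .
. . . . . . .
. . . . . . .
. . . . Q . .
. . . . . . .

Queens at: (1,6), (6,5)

3

Branch on row 2: col 2 → 0; col 3 → 2; col 4 → 1.
Sum: 0 + 2 + 1 = 3.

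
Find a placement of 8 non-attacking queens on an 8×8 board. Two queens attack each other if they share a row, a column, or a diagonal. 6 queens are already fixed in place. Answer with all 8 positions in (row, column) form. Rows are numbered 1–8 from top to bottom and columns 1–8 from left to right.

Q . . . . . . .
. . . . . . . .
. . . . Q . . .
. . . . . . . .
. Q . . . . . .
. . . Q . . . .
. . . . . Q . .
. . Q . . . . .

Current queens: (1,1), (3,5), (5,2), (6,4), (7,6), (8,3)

Row 2: attacked by (1,1)→{1,2}; (3,5)→{4,5,6}; (5,2)→{2,5}; (6,4)→{4,8}; (7,6)→{1,6}; (8,3)→{3}. Safe: 7. Place at column 7.
Row 4: attacked by (1,1)→{1,4}; (2,7)→{5,7}; (3,5)→{4,5,6}; (5,2)→{1,2,3}; (6,4)→{2,4,6}; (7,6)→{3,6}; (8,3)→{3,7}. Safe: 8. Place at column 8.
Columns [1, 7, 5, 8, 2, 4, 6, 3], r−c [0, -5, -2, -4, 3, 2, 1, 5], r+c [2, 9, 8, 12, 7, 10, 13, 11] are all distinct, so no two queens attack.

(1,1) (2,7) (3,5) (4,8) (5,2) (6,4) (7,6) (8,3)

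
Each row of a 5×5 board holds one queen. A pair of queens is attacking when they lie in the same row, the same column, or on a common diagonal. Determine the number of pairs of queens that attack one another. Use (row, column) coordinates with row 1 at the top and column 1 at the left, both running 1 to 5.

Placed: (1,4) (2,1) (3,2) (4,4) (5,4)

7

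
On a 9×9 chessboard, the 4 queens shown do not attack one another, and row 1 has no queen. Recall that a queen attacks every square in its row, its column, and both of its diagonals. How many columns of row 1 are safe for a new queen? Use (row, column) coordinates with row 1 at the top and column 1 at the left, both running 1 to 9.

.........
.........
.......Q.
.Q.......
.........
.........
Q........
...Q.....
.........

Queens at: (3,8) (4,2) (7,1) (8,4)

(3,8) attacks row 1 at column 8 and diagonals 6.
(4,2) attacks row 1 at column 2 and diagonals 5.
(7,1) attacks row 1 at column 1 and diagonals 7.
(8,4) attacks row 1 at column 4.
Attacked columns: {1, 2, 4, 5, 6, 7, 8}. Safe: {3, 9}.

2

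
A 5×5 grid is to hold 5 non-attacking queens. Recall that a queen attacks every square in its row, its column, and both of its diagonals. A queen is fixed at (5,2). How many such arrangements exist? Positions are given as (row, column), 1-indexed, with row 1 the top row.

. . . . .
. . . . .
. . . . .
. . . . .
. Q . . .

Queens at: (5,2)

Branch on row 1: col 1 → 0; col 3 → 0; col 4 → 1; col 5 → 1.
Sum: 0 + 0 + 1 + 1 = 2.

2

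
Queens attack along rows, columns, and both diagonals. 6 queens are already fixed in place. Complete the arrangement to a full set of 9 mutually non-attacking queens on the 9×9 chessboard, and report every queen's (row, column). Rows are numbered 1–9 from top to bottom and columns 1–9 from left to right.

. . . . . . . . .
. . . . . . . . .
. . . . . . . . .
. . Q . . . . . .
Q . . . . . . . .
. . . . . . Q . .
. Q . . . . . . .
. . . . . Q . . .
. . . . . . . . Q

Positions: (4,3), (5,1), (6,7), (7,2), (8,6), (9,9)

(1,4) (2,8) (3,5) (4,3) (5,1) (6,7) (7,2) (8,6) (9,9)

Row 1: attacked by (4,3)→{3,6}; (5,1)→{1,5}; (6,7)→{2,7}; (7,2)→{2,8}; (8,6)→{6}; (9,9)→{1,9}. Safe: 4. Place at column 4.
Row 2: attacked by (1,4)→{3,4,5}; (4,3)→{1,3,5}; (5,1)→{1,4}; (6,7)→{3,7}; (7,2)→{2,7}; (8,6)→{6}; (9,9)→{2,9}. Safe: 8. Place at column 8.
Row 3: attacked by (1,4)→{2,4,6}; (2,8)→{7,8,9}; (4,3)→{2,3,4}; (5,1)→{1,3}; (6,7)→{4,7}; (7,2)→{2,6}; (8,6)→{1,6}; (9,9)→{3,9}. Safe: 5. Place at column 5.
Columns [4, 8, 5, 3, 1, 7, 2, 6, 9], r−c [-3, -6, -2, 1, 4, -1, 5, 2, 0], r+c [5, 10, 8, 7, 6, 13, 9, 14, 18] are all distinct, so no two queens attack.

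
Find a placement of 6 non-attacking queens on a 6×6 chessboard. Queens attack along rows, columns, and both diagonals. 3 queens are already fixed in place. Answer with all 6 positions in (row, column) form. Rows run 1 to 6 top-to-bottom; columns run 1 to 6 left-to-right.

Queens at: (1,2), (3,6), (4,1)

(1,2) (2,4) (3,6) (4,1) (5,3) (6,5)

Row 2: attacked by (1,2)→{1,2,3}; (3,6)→{5,6}; (4,1)→{1,3}. Safe: 4. Place at column 4.
Row 5: attacked by (1,2)→{2,6}; (2,4)→{1,4}; (3,6)→{4,6}; (4,1)→{1,2}. Safe: 3, 5. Place at column 3.
Row 6: attacked by (1,2)→{2}; (2,4)→{4}; (3,6)→{3,6}; (4,1)→{1,3}; (5,3)→{2,3,4}. Safe: 5. Place at column 5.
Columns [2, 4, 6, 1, 3, 5], r−c [-1, -2, -3, 3, 2, 1], r+c [3, 6, 9, 5, 8, 11] are all distinct, so no two queens attack.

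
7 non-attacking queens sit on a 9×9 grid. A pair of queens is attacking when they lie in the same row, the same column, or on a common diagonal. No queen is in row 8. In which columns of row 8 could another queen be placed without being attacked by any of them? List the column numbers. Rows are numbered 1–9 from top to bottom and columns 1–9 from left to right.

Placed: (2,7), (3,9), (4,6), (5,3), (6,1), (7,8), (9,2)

(2,7) attacks row 8 at column 7 and diagonals 1.
(3,9) attacks row 8 at column 9 and diagonals 4.
(4,6) attacks row 8 at column 6 and diagonals 2.
(5,3) attacks row 8 at column 3 and diagonals 6.
(6,1) attacks row 8 at column 1 and diagonals 3.
(7,8) attacks row 8 at column 8 and diagonals 7, 9.
(9,2) attacks row 8 at column 2 and diagonals 1, 3.
Attacked columns: {1, 2, 3, 4, 6, 7, 8, 9}. Safe: {5}.

columns 5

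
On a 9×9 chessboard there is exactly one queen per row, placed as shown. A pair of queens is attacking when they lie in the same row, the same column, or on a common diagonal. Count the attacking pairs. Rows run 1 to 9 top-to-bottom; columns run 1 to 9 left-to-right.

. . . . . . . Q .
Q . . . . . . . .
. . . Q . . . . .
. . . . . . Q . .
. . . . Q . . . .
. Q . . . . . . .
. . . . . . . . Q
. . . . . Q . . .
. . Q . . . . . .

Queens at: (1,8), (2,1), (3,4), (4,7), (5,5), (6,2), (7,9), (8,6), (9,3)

0

All columns are distinct and no two queens satisfy |Δrow| = |Δcol|, so no pair attacks.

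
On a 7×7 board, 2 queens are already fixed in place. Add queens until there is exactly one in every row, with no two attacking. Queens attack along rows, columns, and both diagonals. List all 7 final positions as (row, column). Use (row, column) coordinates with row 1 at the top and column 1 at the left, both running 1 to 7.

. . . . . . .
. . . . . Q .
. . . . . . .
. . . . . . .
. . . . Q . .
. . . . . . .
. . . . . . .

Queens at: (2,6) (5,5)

(1,4) (2,6) (3,1) (4,3) (5,5) (6,7) (7,2)

Row 1: attacked by (2,6)→{5,6,7}; (5,5)→{1,5}. Safe: 2, 3, 4. Place at column 4.
Row 3: attacked by (1,4)→{2,4,6}; (2,6)→{5,6,7}; (5,5)→{3,5,7}. Safe: 1. Place at column 1.
Row 4: attacked by (1,4)→{1,4,7}; (2,6)→{4,6}; (3,1)→{1,2}; (5,5)→{4,5,6}. Safe: 3. Place at column 3.
Row 6: attacked by (1,4)→{4}; (2,6)→{2,6}; (3,1)→{1,4}; (4,3)→{1,3,5}; (5,5)→{4,5,6}. Safe: 7. Place at column 7.
Row 7: attacked by (1,4)→{4}; (2,6)→{1,6}; (3,1)→{1,5}; (4,3)→{3,6}; (5,5)→{3,5,7}; (6,7)→{6,7}. Safe: 2. Place at column 2.
Columns [4, 6, 1, 3, 5, 7, 2], r−c [-3, -4, 2, 1, 0, -1, 5], r+c [5, 8, 4, 7, 10, 13, 9] are all distinct, so no two queens attack.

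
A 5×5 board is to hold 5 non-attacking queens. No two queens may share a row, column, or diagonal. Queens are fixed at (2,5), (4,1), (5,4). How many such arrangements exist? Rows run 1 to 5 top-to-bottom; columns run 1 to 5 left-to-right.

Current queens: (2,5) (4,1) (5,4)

Branch on row 1: col 2 → 1; col 3 → 0.
Sum: 1 + 0 = 1.

1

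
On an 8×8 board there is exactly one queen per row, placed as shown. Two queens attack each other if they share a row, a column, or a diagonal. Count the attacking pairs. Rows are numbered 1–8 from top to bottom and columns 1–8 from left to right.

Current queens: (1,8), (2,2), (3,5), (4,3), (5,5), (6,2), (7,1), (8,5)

Same column: (2,2)–(6,2) (column 2); (3,5)–(5,5) (column 5); (3,5)–(8,5) (column 5); (5,5)–(8,5) (column 5).
Same diagonal: (2,2)–(5,5) (|2−5| = |2−5| = 3); (3,5)–(6,2) (|3−6| = |5−2| = 3); (3,5)–(7,1) (|3−7| = |5−1| = 4); (6,2)–(7,1) (|6−7| = |2−1| = 1).
Total attacking pairs: 8.

8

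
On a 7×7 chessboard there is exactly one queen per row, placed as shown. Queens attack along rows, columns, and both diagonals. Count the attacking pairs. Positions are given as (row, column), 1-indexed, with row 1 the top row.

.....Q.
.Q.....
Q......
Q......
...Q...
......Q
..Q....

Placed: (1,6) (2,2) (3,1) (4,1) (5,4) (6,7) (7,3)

Same column: (3,1)–(4,1) (column 1).
Same diagonal: (2,2)–(3,1) (|2−3| = |2−1| = 1).
Total attacking pairs: 2.

2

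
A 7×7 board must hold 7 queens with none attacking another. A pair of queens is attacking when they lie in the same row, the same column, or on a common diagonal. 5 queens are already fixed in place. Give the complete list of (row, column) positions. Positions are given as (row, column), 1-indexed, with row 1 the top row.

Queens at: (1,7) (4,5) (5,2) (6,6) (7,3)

(1,7) (2,4) (3,1) (4,5) (5,2) (6,6) (7,3)

Row 2: attacked by (1,7)→{6,7}; (4,5)→{3,5,7}; (5,2)→{2,5}; (6,6)→{2,6}; (7,3)→{3}. Safe: 1, 4. Place at column 4.
Row 3: attacked by (1,7)→{5,7}; (2,4)→{3,4,5}; (4,5)→{4,5,6}; (5,2)→{2,4}; (6,6)→{3,6}; (7,3)→{3,7}. Safe: 1. Place at column 1.
Columns [7, 4, 1, 5, 2, 6, 3], r−c [-6, -2, 2, -1, 3, 0, 4], r+c [8, 6, 4, 9, 7, 12, 10] are all distinct, so no two queens attack.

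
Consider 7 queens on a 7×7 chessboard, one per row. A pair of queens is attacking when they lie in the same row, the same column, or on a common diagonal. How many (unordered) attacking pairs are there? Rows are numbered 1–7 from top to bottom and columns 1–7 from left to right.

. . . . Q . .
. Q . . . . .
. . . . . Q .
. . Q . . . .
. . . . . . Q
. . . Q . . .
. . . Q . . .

Same column: (6,4)–(7,4) (column 4).
Total attacking pairs: 1.

1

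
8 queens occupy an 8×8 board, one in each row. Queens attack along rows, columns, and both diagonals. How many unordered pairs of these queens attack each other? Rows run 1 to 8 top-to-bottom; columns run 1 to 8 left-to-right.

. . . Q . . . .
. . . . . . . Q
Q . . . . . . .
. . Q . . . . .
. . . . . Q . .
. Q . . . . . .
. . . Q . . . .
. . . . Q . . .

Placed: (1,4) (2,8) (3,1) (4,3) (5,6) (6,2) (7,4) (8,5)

3

Same column: (1,4)–(7,4) (column 4).
Same diagonal: (5,6)–(7,4) (|5−7| = |6−4| = 2); (7,4)–(8,5) (|7−8| = |4−5| = 1).
Total attacking pairs: 3.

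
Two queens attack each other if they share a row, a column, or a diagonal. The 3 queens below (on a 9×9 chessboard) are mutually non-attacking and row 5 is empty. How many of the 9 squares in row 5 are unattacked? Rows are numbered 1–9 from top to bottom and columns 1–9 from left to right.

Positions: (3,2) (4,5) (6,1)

(3,2) attacks row 5 at column 2 and diagonals 4.
(4,5) attacks row 5 at column 5 and diagonals 4, 6.
(6,1) attacks row 5 at column 1 and diagonals 2.
Attacked columns: {1, 2, 4, 5, 6}. Safe: {3, 7, 8, 9}.

4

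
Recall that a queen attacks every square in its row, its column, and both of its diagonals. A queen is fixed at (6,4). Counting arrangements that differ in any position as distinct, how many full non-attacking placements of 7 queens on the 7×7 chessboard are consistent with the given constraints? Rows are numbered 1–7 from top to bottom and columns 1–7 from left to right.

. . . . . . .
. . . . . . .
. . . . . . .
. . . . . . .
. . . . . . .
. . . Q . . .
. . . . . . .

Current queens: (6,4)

6

Branch on row 1: col 1 → 1; col 2 → 1; col 3 → 1; col 5 → 1; col 6 → 1; col 7 → 1.
Sum: 1 + 1 + 1 + 1 + 1 + 1 = 6.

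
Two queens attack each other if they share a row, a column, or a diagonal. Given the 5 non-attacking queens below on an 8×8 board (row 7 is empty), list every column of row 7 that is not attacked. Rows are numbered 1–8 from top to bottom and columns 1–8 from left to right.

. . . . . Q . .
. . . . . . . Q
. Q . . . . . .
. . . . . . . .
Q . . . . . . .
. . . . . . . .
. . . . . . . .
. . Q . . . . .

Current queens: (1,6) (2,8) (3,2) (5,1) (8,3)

columns 5, 7

(1,6) attacks row 7 at column 6.
(2,8) attacks row 7 at column 8 and diagonals 3.
(3,2) attacks row 7 at column 2 and diagonals 6.
(5,1) attacks row 7 at column 1 and diagonals 3.
(8,3) attacks row 7 at column 3 and diagonals 2, 4.
Attacked columns: {1, 2, 3, 4, 6, 8}. Safe: {5, 7}.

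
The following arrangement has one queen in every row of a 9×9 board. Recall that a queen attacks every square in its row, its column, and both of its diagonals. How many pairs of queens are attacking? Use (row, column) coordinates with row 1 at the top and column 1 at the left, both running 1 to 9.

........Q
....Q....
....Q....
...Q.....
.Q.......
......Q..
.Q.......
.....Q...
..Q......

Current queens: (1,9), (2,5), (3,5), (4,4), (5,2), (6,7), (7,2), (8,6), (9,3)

Same column: (2,5)–(3,5) (column 5); (5,2)–(7,2) (column 2).
Same diagonal: (2,5)–(5,2) (|2−5| = |5−2| = 3); (3,5)–(4,4) (|3−4| = |5−4| = 1).
Total attacking pairs: 4.

4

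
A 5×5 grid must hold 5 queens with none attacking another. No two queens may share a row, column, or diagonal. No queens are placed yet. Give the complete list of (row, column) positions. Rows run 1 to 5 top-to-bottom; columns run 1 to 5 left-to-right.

(1,3) (2,1) (3,4) (4,2) (5,5)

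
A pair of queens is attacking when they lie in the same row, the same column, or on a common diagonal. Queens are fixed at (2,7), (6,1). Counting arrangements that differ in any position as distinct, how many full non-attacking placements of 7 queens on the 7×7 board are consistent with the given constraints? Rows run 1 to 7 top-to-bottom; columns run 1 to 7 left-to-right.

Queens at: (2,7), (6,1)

4

Branch on row 1: col 2 → 0; col 3 → 1; col 4 → 1; col 5 → 2.
Sum: 0 + 1 + 1 + 2 = 4.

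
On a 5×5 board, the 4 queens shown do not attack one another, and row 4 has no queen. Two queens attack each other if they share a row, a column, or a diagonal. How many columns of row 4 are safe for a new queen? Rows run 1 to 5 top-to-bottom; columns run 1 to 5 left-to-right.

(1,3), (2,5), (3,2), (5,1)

1

(1,3) attacks row 4 at column 3.
(2,5) attacks row 4 at column 5 and diagonals 3.
(3,2) attacks row 4 at column 2 and diagonals 1, 3.
(5,1) attacks row 4 at column 1 and diagonals 2.
Attacked columns: {1, 2, 3, 5}. Safe: {4}.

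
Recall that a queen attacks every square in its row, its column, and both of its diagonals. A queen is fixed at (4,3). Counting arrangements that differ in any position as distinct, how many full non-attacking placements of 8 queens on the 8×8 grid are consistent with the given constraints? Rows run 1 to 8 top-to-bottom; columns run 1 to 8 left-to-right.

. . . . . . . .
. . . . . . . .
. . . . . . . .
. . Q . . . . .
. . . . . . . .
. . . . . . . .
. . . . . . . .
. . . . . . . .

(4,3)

12

Branch on row 1: col 1 → 1; col 2 → 1; col 4 → 6; col 5 → 1; col 7 → 1; col 8 → 2.
Sum: 1 + 1 + 6 + 1 + 1 + 2 = 12.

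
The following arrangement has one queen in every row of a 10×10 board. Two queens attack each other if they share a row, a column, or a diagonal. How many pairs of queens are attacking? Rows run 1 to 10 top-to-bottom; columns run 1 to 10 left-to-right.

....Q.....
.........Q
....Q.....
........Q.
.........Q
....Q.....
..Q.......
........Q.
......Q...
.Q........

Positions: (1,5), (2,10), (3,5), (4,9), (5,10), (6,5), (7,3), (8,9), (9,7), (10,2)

Same column: (1,5)–(3,5) (column 5); (1,5)–(6,5) (column 5); (2,10)–(5,10) (column 10); (3,5)–(6,5) (column 5); (4,9)–(8,9) (column 9).
Same diagonal: (2,10)–(10,2) (|2−10| = |10−2| = 8); (4,9)–(5,10) (|4−5| = |9−10| = 1).
Total attacking pairs: 7.

7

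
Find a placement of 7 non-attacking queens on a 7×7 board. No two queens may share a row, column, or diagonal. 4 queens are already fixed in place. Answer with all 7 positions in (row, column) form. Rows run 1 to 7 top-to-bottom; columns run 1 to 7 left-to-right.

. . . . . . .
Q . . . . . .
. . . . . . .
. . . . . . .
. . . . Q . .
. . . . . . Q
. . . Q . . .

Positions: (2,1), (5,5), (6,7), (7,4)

Row 1: attacked by (2,1)→{1,2}; (5,5)→{1,5}; (6,7)→{2,7}; (7,4)→{4}. Safe: 3, 6. Place at column 3.
Row 3: attacked by (1,3)→{1,3,5}; (2,1)→{1,2}; (5,5)→{3,5,7}; (6,7)→{4,7}; (7,4)→{4}. Safe: 6. Place at column 6.
Row 4: attacked by (1,3)→{3,6}; (2,1)→{1,3}; (3,6)→{5,6,7}; (5,5)→{4,5,6}; (6,7)→{5,7}; (7,4)→{1,4,7}. Safe: 2. Place at column 2.
Columns [3, 1, 6, 2, 5, 7, 4], r−c [-2, 1, -3, 2, 0, -1, 3], r+c [4, 3, 9, 6, 10, 13, 11] are all distinct, so no two queens attack.

(1,3) (2,1) (3,6) (4,2) (5,5) (6,7) (7,4)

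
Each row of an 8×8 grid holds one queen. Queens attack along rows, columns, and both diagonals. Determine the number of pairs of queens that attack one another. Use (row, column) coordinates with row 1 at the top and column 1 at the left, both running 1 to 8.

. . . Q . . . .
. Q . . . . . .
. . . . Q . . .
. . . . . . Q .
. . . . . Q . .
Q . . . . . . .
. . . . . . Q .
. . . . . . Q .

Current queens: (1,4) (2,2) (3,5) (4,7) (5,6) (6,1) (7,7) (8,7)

Same column: (4,7)–(7,7) (column 7); (4,7)–(8,7) (column 7); (7,7)–(8,7) (column 7).
Same diagonal: (1,4)–(4,7) (|1−4| = |4−7| = 3); (2,2)–(7,7) (|2−7| = |2−7| = 5); (4,7)–(5,6) (|4−5| = |7−6| = 1).
Total attacking pairs: 6.

6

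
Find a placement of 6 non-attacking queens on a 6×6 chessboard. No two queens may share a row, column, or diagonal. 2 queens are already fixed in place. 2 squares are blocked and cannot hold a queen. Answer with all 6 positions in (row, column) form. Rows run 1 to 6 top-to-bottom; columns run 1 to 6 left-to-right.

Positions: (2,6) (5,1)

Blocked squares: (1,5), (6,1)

(1,3) (2,6) (3,2) (4,5) (5,1) (6,4)

Row 1: attacked by (2,6)→{5,6}; (5,1)→{1,5}. Blocked: 5. Safe: 2, 3, 4. Place at column 3.
Row 3: attacked by (1,3)→{1,3,5}; (2,6)→{5,6}; (5,1)→{1,3}. Safe: 2, 4. Place at column 2.
Row 4: attacked by (1,3)→{3,6}; (2,6)→{4,6}; (3,2)→{1,2,3}; (5,1)→{1,2}. Safe: 5. Place at column 5.
Row 6: attacked by (1,3)→{3}; (2,6)→{2,6}; (3,2)→{2,5}; (4,5)→{3,5}; (5,1)→{1,2}. Blocked: 1. Safe: 4. Place at column 4.
Columns [3, 6, 2, 5, 1, 4], r−c [-2, -4, 1, -1, 4, 2], r+c [4, 8, 5, 9, 6, 10] are all distinct, so no two queens attack.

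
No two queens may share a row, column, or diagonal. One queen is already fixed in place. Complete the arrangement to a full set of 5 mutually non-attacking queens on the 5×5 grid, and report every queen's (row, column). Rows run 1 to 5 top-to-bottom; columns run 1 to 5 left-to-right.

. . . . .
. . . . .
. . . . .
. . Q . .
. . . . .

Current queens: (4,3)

Row 1: attacked by (4,3)→{3}. Safe: 1, 2, 4, 5. Place at column 2.
Row 2: attacked by (1,2)→{1,2,3}; (4,3)→{1,3,5}. Safe: 4. Place at column 4.
Row 3: attacked by (1,2)→{2,4}; (2,4)→{3,4,5}; (4,3)→{2,3,4}. Safe: 1. Place at column 1.
Row 5: attacked by (1,2)→{2}; (2,4)→{1,4}; (3,1)→{1,3}; (4,3)→{2,3,4}. Safe: 5. Place at column 5.
Columns [2, 4, 1, 3, 5], r−c [-1, -2, 2, 1, 0], r+c [3, 6, 4, 7, 10] are all distinct, so no two queens attack.

(1,2) (2,4) (3,1) (4,3) (5,5)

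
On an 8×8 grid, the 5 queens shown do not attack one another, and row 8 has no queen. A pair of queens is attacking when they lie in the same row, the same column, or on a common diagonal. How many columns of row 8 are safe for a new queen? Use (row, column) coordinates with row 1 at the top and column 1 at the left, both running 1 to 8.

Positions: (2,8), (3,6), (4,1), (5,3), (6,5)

(2,8) attacks row 8 at column 8 and diagonals 2.
(3,6) attacks row 8 at column 6 and diagonals 1.
(4,1) attacks row 8 at column 1 and diagonals 5.
(5,3) attacks row 8 at column 3 and diagonals 6.
(6,5) attacks row 8 at column 5 and diagonals 3, 7.
Attacked columns: {1, 2, 3, 5, 6, 7, 8}. Safe: {4}.

1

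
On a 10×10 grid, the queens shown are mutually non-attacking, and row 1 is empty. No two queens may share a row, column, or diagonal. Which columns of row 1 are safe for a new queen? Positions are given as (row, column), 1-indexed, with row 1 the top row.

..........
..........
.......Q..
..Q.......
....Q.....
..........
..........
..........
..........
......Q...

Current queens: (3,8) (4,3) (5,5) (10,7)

columns 2, 4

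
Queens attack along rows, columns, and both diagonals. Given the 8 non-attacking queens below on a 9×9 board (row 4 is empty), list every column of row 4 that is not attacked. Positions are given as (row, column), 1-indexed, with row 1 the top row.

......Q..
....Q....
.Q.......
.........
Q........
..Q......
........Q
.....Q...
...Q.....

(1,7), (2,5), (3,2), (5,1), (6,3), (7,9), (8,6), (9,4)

columns 8

(1,7) attacks row 4 at column 7 and diagonals 4.
(2,5) attacks row 4 at column 5 and diagonals 3, 7.
(3,2) attacks row 4 at column 2 and diagonals 1, 3.
(5,1) attacks row 4 at column 1 and diagonals 2.
(6,3) attacks row 4 at column 3 and diagonals 1, 5.
(7,9) attacks row 4 at column 9 and diagonals 6.
(8,6) attacks row 4 at column 6 and diagonals 2.
(9,4) attacks row 4 at column 4 and diagonals 9.
Attacked columns: {1, 2, 3, 4, 5, 6, 7, 9}. Safe: {8}.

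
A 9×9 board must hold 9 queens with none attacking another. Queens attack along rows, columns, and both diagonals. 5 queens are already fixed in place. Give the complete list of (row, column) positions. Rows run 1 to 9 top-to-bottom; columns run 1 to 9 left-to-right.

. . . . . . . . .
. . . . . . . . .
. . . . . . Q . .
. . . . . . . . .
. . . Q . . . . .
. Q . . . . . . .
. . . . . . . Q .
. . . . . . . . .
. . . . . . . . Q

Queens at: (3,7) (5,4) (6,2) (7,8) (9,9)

(1,3) (2,5) (3,7) (4,1) (5,4) (6,2) (7,8) (8,6) (9,9)

Row 1: attacked by (3,7)→{5,7,9}; (5,4)→{4,8}; (6,2)→{2,7}; (7,8)→{2,8}; (9,9)→{1,9}. Safe: 3, 6. Place at column 3.
Row 2: attacked by (1,3)→{2,3,4}; (3,7)→{6,7,8}; (5,4)→{1,4,7}; (6,2)→{2,6}; (7,8)→{3,8}; (9,9)→{2,9}. Safe: 5. Place at column 5.
Row 4: attacked by (1,3)→{3,6}; (2,5)→{3,5,7}; (3,7)→{6,7,8}; (5,4)→{3,4,5}; (6,2)→{2,4}; (7,8)→{5,8}; (9,9)→{4,9}. Safe: 1. Place at column 1.
Row 8: attacked by (1,3)→{3}; (2,5)→{5}; (3,7)→{2,7}; (4,1)→{1,5}; (5,4)→{1,4,7}; (6,2)→{2,4}; (7,8)→{7,8,9}; (9,9)→{8,9}. Safe: 6. Place at column 6.
Columns [3, 5, 7, 1, 4, 2, 8, 6, 9], r−c [-2, -3, -4, 3, 1, 4, -1, 2, 0], r+c [4, 7, 10, 5, 9, 8, 15, 14, 18] are all distinct, so no two queens attack.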